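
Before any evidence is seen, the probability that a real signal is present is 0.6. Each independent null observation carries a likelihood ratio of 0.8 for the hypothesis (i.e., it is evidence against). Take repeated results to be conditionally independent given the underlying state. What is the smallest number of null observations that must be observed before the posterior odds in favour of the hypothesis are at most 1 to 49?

Prior odds = 0.6/0.4 = 1.5.
Likelihood ratio per null observation = 0.8.
Target odds = 1/49.
Require 0.8ⁿ ≤ 1/49 ÷ 1.5 = 2/147.
0.8¹⁹ ≈0.0144115 is still above 2/147 but 0.8²⁰ ≈0.0115292 is at or below it, so n = 20.

20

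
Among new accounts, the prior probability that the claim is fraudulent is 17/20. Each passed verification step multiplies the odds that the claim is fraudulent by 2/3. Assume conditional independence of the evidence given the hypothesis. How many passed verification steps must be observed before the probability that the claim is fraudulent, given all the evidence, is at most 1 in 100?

16

Prior odds = 0.85/0.15 = 17/3.
Likelihood ratio per passed verification step = 2/3.
Target odds: 0.01 ÷ 0.99 = 1/99.
Require (2/3)ⁿ ≤ 1/99 ÷ (17/3) = 1/561.
(2/3)¹⁵ = 32768/14348907 is still above 1/561 but (2/3)¹⁶ = 65536/43046721 is at or below it, so n = 16.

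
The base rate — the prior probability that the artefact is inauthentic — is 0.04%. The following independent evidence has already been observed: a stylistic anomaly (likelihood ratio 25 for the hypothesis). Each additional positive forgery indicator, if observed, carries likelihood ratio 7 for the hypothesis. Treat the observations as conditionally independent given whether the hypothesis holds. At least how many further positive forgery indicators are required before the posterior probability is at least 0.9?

Prior odds = 0.0004/0.9996 = 1/2499.
Bayes factor of the evidence already in hand = 25.
Odds after that evidence = (1/2499) × 25 = 25/2499.
Target odds = 0.9/0.1 = 9.
Need 7ⁿ ≥ 9 ÷ (25/2499) = 899.64.
7³ = 343 falls short of 899.64 but 7⁴ = 2401 reaches it, so n = 4.

4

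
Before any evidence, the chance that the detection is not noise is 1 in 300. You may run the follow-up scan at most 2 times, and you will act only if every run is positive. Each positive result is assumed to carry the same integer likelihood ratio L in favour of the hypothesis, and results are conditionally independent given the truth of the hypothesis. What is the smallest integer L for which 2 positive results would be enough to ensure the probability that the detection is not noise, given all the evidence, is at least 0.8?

35

Prior odds = (1/300)/(299/300) = 1/299.
Target odds = 0.8/0.2 = 4.
Need L² ≥ 4 ÷ (1/299) = 1196.
34² = 1156 < 1196 ≤ 1225 = 35², so L = 35.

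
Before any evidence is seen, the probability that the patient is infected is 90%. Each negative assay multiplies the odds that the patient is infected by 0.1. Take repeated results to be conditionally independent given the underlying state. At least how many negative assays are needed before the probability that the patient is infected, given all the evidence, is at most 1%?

Prior odds: 0.9 ÷ 0.1 = 9.
Likelihood ratio per negative assay = 0.1.
Target posterior odds = 0.01/0.99 = 1/99.
Need 9 × 0.1ⁿ ≤ 1/99, i.e. 0.1ⁿ ≤ 1/891.
0.1² = 0.01 is still above 1/891 but 0.1³ = 0.001 is at or below it, so n = 3.

3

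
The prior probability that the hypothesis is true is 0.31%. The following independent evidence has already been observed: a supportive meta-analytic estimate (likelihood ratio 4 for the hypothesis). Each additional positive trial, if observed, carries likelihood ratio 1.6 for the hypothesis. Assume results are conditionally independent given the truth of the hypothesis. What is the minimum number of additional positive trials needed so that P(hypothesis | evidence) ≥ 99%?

Prior odds = 0.0031/0.9969 = 31/9969.
Bayes factor of the evidence already in hand = 4.
Odds after that evidence = (31/9969) × 4 = 124/9969.
Target odds = 0.99/0.01 = 99.
Need 1.6ⁿ ≥ 99 ÷ (124/9969) = 986931/124.
1.6¹⁹ ≈7555.79 falls short of 986931/124 but 1.6²⁰ ≈12089.3 reaches it, so n = 20.

20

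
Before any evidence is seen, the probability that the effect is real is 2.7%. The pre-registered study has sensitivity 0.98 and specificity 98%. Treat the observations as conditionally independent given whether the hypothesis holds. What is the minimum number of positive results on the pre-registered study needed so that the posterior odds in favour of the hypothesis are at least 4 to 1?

2

Prior odds: 0.027 ÷ 0.973 = 27/973.
False-positive rate = 1 − 0.98 = 0.02; likelihood ratio of a positive = 0.98/0.02 = 49.
Target odds = 4.
Require 49ⁿ ≥ 4 ÷ (27/973) = 3892/27.
49¹ = 49 falls short of 3892/27 but 49² = 2401 reaches it, so n = 2.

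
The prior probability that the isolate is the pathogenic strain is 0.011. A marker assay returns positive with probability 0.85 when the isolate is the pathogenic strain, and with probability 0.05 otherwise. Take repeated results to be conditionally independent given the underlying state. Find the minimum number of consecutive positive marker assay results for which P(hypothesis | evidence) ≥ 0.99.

Prior odds: 0.011 ÷ 0.989 = 11/989.
Likelihood ratio of a positive result = 0.85/0.05 = 17.
Target odds: 0.99 ÷ 0.01 = 99.
Need (11/989) × 17ⁿ ≥ 99, i.e. 17ⁿ ≥ 8901.
17³ = 4913 falls short of 8901 but 17⁴ = 83521 reaches it, so n = 4.

4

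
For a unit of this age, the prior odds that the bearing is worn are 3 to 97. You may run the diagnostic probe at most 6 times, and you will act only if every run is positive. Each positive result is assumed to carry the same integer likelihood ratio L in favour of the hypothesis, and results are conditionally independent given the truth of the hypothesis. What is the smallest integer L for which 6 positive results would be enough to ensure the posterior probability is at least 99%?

4

Prior odds = 3/97.
Target odds = 0.99/0.01 = 99.
Need L⁶ ≥ 99 ÷ (3/97) = 3201.
3⁶ = 729 < 3201 ≤ 4096 = 4⁶, so L = 4.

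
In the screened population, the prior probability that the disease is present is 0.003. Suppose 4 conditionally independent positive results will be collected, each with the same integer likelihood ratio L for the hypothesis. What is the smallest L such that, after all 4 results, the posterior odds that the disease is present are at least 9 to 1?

8

Prior odds = 0.003/0.997 = 3/997.
Target odds = 9.
Need L⁴ ≥ 9 ÷ (3/997) = 2991.
7⁴ = 2401 < 2991 ≤ 4096 = 8⁴, so L = 8.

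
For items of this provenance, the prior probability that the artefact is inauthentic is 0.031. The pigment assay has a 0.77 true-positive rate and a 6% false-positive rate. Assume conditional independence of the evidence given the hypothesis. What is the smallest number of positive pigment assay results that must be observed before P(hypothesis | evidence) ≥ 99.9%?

5

Prior odds = 0.031/0.969 = 31/969.
Likelihood ratio of a positive result = 0.77/0.06 = 77/6.
Target posterior odds = 0.999/0.001 = 999.
Require (77/6)ⁿ ≥ 999 ÷ (31/969) = 968031/31.
(77/6)⁴ = 35153041/1296 falls short of 968031/31 but (77/6)⁵ ≈348095 reaches it, so n = 5.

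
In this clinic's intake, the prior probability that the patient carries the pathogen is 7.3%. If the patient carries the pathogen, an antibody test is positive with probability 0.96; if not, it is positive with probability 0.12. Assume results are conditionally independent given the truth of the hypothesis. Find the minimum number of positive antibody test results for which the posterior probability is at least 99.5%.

Prior odds = 0.073/0.927 = 73/927.
Likelihood ratio of a positive = 0.96/0.12 = 8.
Target odds: 0.995 ÷ 0.005 = 199.
Need (73/927) × 8ⁿ ≥ 199, i.e. 8ⁿ ≥ 184473/73.
8³ = 512 falls short of 184473/73 but 8⁴ = 4096 reaches it, so n = 4.

4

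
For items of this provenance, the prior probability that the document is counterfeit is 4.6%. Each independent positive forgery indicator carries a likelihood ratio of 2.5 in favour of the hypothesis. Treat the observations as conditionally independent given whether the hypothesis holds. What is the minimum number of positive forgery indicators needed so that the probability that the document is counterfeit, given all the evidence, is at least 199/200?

Prior odds: 0.046 ÷ 0.954 = 23/477.
Likelihood ratio per positive forgery indicator = 2.5.
Target odds: 0.995 ÷ 0.005 = 199.
Need (23/477) × 2.5ⁿ ≥ 199, i.e. 2.5ⁿ ≥ 94923/23.
2.5⁹ = 1953125/512 falls short of 94923/23 but 2.5¹⁰ = 9765625/1024 reaches it, so n = 10.

10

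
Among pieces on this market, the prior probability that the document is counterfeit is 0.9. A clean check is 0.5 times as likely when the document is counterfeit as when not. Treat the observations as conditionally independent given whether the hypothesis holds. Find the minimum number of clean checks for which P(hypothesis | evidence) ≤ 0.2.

6

Prior odds = 0.9/0.1 = 9.
Likelihood ratio per clean check = 0.5.
Target posterior odds = 0.2/0.8 = 0.25.
Require 0.5ⁿ ≤ 0.25 ÷ 9 = 1/36.
0.5⁵ = 0.03125 is still above 1/36 but 0.5⁶ = 0.015625 is at or below it, so n = 6.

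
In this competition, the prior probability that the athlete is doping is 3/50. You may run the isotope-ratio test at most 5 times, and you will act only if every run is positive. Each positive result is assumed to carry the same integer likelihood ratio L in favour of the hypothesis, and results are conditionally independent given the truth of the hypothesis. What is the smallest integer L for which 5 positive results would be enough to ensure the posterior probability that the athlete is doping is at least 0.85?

3

Prior odds = 0.06/0.94 = 3/47.
Target odds = 0.85/0.15 = 17/3.
Need L⁵ ≥ 17/3 ÷ (3/47) = 799/9.
2⁵ = 32 < 799/9 ≤ 243 = 3⁵, so L = 3.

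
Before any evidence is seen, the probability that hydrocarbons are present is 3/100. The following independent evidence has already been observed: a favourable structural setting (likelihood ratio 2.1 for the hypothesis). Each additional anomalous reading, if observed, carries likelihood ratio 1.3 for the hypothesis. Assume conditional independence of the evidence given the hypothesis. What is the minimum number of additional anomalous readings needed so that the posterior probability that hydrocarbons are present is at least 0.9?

19

Prior odds = 0.03/0.97 = 3/97.
Bayes factor of the evidence already in hand = 2.1.
Odds after that evidence = (3/97) × 2.1 = 63/970.
Target odds = 0.9/0.1 = 9.
Need 1.3ⁿ ≥ 9 ÷ (63/970) = 970/7.
1.3¹⁸ ≈112.455 falls short of 970/7 but 1.3¹⁹ ≈146.192 reaches it, so n = 19.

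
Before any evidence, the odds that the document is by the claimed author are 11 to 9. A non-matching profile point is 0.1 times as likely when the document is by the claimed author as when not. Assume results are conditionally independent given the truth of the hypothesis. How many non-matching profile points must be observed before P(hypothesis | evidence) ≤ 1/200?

3

Prior odds = 11/9.
Likelihood ratio per non-matching profile point = 0.1.
Target odds: 0.005 ÷ 0.995 = 1/199.
Require 0.1ⁿ ≤ 1/199 ÷ (11/9) = 9/2189.
0.1² = 0.01 is still above 9/2189 but 0.1³ = 0.001 is at or below it, so n = 3.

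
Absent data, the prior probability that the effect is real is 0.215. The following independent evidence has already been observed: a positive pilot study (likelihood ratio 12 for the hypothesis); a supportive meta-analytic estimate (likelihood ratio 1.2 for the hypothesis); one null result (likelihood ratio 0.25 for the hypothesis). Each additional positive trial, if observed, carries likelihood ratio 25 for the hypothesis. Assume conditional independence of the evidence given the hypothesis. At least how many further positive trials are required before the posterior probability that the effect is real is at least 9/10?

1

Prior odds = 0.215/0.785 = 43/157.
Combined Bayes factor of the evidence already in hand = 12 × 1.2 × 0.25 = 3.6.
Odds after that evidence = (43/157) × 3.6 = 774/785.
Target odds = 0.9/0.1 = 9.
Need 25ⁿ ≥ 9 ÷ (774/785) = 785/86.
25¹ = 25, which meets the required 785/86; so n = 1.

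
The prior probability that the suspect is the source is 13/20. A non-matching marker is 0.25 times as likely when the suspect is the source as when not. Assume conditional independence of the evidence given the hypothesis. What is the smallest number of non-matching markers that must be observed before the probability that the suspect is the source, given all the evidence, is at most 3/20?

2

Prior odds = 0.65/0.35 = 13/7.
Likelihood ratio per non-matching marker = 0.25.
Target posterior odds = 0.15/0.85 = 3/17.
Require 0.25ⁿ ≤ 3/17 ÷ (13/7) = 21/221.
0.25¹ = 0.25 is still above 21/221 but 0.25² = 0.0625 is at or below it, so n = 2.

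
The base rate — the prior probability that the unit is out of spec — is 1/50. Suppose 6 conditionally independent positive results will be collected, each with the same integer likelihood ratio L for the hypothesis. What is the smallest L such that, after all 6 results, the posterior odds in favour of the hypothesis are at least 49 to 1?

4

Prior odds = 0.02/0.98 = 1/49.
Target odds = 49.
Need L⁶ ≥ 49 ÷ (1/49) = 2401.
3⁶ = 729 < 2401 ≤ 4096 = 4⁶, so L = 4.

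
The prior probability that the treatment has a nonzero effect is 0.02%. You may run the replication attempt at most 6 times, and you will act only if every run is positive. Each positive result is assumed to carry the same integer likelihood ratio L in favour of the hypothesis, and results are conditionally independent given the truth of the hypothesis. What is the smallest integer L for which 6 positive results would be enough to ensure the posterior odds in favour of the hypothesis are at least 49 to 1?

8

Prior odds = 0.0002/0.9998 = 1/4999.
Target odds = 49.
Need L⁶ ≥ 49 ÷ (1/4999) = 244951.
7⁶ = 117649 < 244951 ≤ 262144 = 8⁶, so L = 8.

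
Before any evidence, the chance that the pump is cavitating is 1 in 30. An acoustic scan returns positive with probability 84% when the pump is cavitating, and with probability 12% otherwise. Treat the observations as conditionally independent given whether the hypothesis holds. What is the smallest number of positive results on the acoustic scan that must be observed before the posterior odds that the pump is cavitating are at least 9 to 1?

3

Prior odds = (1/30)/(29/30) = 1/29.
Likelihood ratio of a positive result = 0.84/0.12 = 7.
Target odds = 9.
Require 7ⁿ ≥ 9 ÷ (1/29) = 261.
7² = 49 falls short of 261 but 7³ = 343 reaches it, so n = 3.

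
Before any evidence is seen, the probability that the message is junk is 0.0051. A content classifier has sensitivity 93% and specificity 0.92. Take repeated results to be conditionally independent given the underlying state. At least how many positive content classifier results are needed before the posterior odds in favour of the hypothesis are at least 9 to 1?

4

Prior odds = 0.0051/0.9949 = 51/9949.
False-positive rate = 1 − 0.92 = 0.08; likelihood ratio of a positive = 0.93/0.08 = 11.625.
Target odds = 9.
Need (51/9949) × 11.625ⁿ ≥ 9, i.e. 11.625ⁿ ≥ 29847/17.
11.625³ = 804357/512 falls short of 29847/17 but 11.625⁴ = 74805201/4096 reaches it, so n = 4.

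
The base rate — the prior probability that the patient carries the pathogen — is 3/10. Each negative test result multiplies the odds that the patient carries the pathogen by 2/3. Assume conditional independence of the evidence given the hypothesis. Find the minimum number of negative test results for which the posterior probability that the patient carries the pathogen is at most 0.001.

15

Prior odds: 0.3 ÷ 0.7 = 3/7.
Likelihood ratio per negative test result = 2/3.
Target odds: 0.001 ÷ 0.999 = 1/999.
Require (2/3)ⁿ ≤ 1/999 ÷ (3/7) = 7/2997.
(2/3)¹⁴ = 16384/4782969 is still above 7/2997 but (2/3)¹⁵ = 32768/14348907 is at or below it, so n = 15.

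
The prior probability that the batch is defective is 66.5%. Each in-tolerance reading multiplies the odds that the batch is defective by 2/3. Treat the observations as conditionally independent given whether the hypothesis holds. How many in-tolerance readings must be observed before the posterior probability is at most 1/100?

Prior odds: 0.665 ÷ 0.335 = 133/67.
Likelihood ratio per in-tolerance reading = 2/3.
Target posterior odds = 0.01/0.99 = 1/99.
Need (133/67) × (2/3)ⁿ ≤ 1/99, i.e. (2/3)ⁿ ≤ 67/13167.
(2/3)¹³ = 8192/1594323 is still above 67/13167 but (2/3)¹⁴ = 16384/4782969 is at or below it, so n = 14.

14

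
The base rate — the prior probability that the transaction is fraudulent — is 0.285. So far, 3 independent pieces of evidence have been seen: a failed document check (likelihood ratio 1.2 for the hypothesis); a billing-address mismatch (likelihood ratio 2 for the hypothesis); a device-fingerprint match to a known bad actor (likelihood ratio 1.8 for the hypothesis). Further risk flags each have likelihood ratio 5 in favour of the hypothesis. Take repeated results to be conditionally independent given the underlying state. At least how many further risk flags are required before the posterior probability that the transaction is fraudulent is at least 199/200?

3

Prior odds = 0.285/0.715 = 57/143.
Combined Bayes factor of the evidence already in hand = 1.2 × 2 × 1.8 = 4.32.
Odds after that evidence = (57/143) × 4.32 = 6156/3575.
Target odds = 0.995/0.005 = 199.
Need 5ⁿ ≥ 199 ÷ (6156/3575) = 711425/6156.
5² = 25 falls short of 711425/6156 but 5³ = 125 reaches it, so n = 3.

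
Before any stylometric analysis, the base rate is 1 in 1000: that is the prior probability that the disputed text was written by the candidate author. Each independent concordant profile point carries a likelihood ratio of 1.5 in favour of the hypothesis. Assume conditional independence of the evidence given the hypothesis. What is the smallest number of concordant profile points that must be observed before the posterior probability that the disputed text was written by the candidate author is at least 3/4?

20

Prior odds = 0.001/0.999 = 1/999.
Likelihood ratio per concordant profile point = 1.5.
Target odds: 0.75 ÷ 0.25 = 3.
Require 1.5ⁿ ≥ 3 ÷ (1/999) = 2997.
1.5¹⁹ ≈2216.84 falls short of 2997 but 1.5²⁰ ≈3325.26 reaches it, so n = 20.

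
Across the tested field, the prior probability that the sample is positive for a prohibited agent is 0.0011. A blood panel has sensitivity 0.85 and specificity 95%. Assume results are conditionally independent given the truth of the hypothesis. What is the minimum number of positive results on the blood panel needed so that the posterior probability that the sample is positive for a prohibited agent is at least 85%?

Prior odds: 0.0011 ÷ 0.9989 = 11/9989.
False-positive rate = 1 − 0.95 = 0.05; likelihood ratio of a positive = 0.85/0.05 = 17.
Target odds: 0.85 ÷ 0.15 = 17/3.
Require 17ⁿ ≥ 17/3 ÷ (11/9989) = 169813/33.
17³ = 4913 falls short of 169813/33 but 17⁴ = 83521 reaches it, so n = 4.

4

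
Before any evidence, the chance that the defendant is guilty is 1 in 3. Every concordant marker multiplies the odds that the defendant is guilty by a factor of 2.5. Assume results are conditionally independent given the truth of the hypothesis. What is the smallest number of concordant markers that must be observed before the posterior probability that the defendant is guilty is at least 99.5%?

7

Prior odds: (1/3) ÷ (2/3) = 0.5.
Likelihood ratio per concordant marker = 2.5.
Target posterior odds = 0.995/0.005 = 199.
Need 0.5 × 2.5ⁿ ≥ 199, i.e. 2.5ⁿ ≥ 398.
2.5⁶ = 244.140625 falls short of 398 but 2.5⁷ = 610.3515625 reaches it, so n = 7.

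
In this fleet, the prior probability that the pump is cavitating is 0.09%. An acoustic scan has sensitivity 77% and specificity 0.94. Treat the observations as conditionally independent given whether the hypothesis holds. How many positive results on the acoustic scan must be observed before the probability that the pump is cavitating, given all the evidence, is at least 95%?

4

Prior odds: 0.0009 ÷ 0.9991 = 9/9991.
False-positive rate = 1 − 0.94 = 0.06; likelihood ratio of a positive = 0.77/0.06 = 77/6.
Target odds: 0.95 ÷ 0.05 = 19.
Need (9/9991) × (77/6)ⁿ ≥ 19, i.e. (77/6)ⁿ ≥ 189829/9.
(77/6)³ = 456533/216 falls short of 189829/9 but (77/6)⁴ = 35153041/1296 reaches it, so n = 4.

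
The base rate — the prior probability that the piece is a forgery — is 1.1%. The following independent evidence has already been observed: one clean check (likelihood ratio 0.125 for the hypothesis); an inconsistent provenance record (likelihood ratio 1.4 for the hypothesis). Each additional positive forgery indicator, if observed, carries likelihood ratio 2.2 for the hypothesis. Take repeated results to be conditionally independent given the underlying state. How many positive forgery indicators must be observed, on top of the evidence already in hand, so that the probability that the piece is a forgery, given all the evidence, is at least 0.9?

11

Prior odds = 0.011/0.989 = 11/989.
Combined Bayes factor of the evidence already in hand = 0.125 × 1.4 = 0.175.
Odds after that evidence = (11/989) × 0.175 = 77/39560.
Target odds = 0.9/0.1 = 9.
Need 2.2ⁿ ≥ 9 ÷ (77/39560) = 356040/77.
2.2¹⁰ ≈2655.99 falls short of 356040/77 but 2.2¹¹ ≈5843.18 reaches it, so n = 11.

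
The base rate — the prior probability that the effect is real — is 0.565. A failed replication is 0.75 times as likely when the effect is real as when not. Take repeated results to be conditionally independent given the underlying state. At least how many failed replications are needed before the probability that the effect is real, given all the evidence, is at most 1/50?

15

Prior odds = 0.565/0.435 = 113/87.
Likelihood ratio per failed replication = 0.75.
Target odds: 0.02 ÷ 0.98 = 1/49.
Need (113/87) × 0.75ⁿ ≤ 1/49, i.e. 0.75ⁿ ≤ 87/5537.
0.75¹⁴ = 4782969/268435456 is still above 87/5537 but 0.75¹⁵ ≈0.0133635 is at or below it, so n = 15.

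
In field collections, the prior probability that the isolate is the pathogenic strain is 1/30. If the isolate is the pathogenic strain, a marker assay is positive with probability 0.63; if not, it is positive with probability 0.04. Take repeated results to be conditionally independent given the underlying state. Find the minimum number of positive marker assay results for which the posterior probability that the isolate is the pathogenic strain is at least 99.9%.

4

Prior odds: (1/30) ÷ (29/30) = 1/29.
Likelihood ratio of a positive = 0.63/0.04 = 15.75.
Target posterior odds = 0.999/0.001 = 999.
Need (1/29) × 15.75ⁿ ≥ 999, i.e. 15.75ⁿ ≥ 28971.
15.75³ = 3906.984375 falls short of 28971 but 15.75⁴ = 15752961/256 reaches it, so n = 4.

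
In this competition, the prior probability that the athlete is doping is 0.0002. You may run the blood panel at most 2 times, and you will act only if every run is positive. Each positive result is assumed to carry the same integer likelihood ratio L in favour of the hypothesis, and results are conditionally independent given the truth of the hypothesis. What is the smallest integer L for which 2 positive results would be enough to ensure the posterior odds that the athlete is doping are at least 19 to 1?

Prior odds = 0.0002/0.9998 = 1/4999.
Target odds = 19.
Need L² ≥ 19 ÷ (1/4999) = 94981.
308² = 94864 < 94981 ≤ 95481 = 309², so L = 309.

309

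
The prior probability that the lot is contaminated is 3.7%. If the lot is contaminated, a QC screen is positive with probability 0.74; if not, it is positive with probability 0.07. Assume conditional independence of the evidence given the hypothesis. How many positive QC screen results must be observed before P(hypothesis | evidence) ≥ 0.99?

Prior odds = 0.037/0.963 = 37/963.
Likelihood ratio of a positive = 0.74/0.07 = 74/7.
Target posterior odds = 0.99/0.01 = 99.
Need (37/963) × (74/7)ⁿ ≥ 99, i.e. (74/7)ⁿ ≥ 95337/37.
(74/7)³ = 405224/343 falls short of 95337/37 but (74/7)⁴ = 29986576/2401 reaches it, so n = 4.

4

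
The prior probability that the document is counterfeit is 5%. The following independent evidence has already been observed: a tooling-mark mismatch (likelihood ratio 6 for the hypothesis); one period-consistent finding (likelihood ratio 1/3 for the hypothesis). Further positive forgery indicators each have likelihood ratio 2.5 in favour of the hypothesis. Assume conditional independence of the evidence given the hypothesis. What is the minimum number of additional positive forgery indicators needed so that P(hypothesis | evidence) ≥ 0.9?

Prior odds = 0.05/0.95 = 1/19.
Combined Bayes factor of the evidence already in hand = 6 × (1/3) = 2.
Odds after that evidence = (1/19) × 2 = 2/19.
Target odds = 0.9/0.1 = 9.
Need 2.5ⁿ ≥ 9 ÷ (2/19) = 85.5.
2.5⁴ = 39.0625 falls short of 85.5 but 2.5⁵ = 97.65625 reaches it, so n = 5.

5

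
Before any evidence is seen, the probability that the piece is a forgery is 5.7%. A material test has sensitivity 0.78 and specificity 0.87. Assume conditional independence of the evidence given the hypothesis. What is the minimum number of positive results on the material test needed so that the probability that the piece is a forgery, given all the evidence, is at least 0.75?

3

Prior odds: 0.057 ÷ 0.943 = 57/943.
False-positive rate = 1 − 0.87 = 0.13; likelihood ratio of a positive = 0.78/0.13 = 6.
Target posterior odds = 0.75/0.25 = 3.
Need (57/943) × 6ⁿ ≥ 3, i.e. 6ⁿ ≥ 943/19.
6² = 36 falls short of 943/19 but 6³ = 216 reaches it, so n = 3.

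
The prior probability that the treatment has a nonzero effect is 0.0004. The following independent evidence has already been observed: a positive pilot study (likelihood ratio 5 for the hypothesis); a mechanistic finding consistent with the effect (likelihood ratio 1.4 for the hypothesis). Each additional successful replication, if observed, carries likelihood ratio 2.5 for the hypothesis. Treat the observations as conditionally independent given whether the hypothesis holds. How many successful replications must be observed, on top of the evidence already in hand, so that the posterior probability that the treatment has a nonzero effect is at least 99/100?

12

Prior odds = 0.0004/0.9996 = 1/2499.
Combined Bayes factor of the evidence already in hand = 5 × 1.4 = 7.
Odds after that evidence = (1/2499) × 7 = 1/357.
Target odds = 0.99/0.01 = 99.
Need 2.5ⁿ ≥ 99 ÷ (1/357) = 35343.
2.5¹¹ = 48828125/2048 falls short of 35343 but 2.5¹² = 244140625/4096 reaches it, so n = 12.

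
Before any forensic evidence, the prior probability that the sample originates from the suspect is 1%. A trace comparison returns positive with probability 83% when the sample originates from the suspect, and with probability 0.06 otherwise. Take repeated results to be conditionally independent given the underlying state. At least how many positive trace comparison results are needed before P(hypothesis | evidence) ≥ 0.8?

3

Prior odds: 0.01 ÷ 0.99 = 1/99.
Likelihood ratio of a positive result = 0.83/0.06 = 83/6.
Target posterior odds = 0.8/0.2 = 4.
Require (83/6)ⁿ ≥ 4 ÷ (1/99) = 396.
(83/6)² = 6889/36 falls short of 396 but (83/6)³ = 571787/216 reaches it, so n = 3.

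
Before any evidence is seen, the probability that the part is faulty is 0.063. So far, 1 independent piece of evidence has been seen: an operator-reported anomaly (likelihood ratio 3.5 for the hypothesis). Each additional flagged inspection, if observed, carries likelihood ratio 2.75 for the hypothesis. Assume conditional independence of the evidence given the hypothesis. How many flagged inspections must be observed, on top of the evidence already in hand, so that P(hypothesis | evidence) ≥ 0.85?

4

Prior odds = 0.063/0.937 = 63/937.
Bayes factor of the evidence already in hand = 3.5.
Odds after that evidence = (63/937) × 3.5 = 441/1874.
Target odds = 0.85/0.15 = 17/3.
Need 2.75ⁿ ≥ 17/3 ÷ (441/1874) = 31858/1323.
2.75³ = 20.796875 falls short of 31858/1323 but 2.75⁴ = 57.19140625 reaches it, so n = 4.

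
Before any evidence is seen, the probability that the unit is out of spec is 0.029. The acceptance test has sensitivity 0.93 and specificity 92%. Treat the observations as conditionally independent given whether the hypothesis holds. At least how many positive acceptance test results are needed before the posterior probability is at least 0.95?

Prior odds: 0.029 ÷ 0.971 = 29/971.
False-positive rate = 1 − 0.92 = 0.08; likelihood ratio of a positive = 0.93/0.08 = 11.625.
Target odds: 0.95 ÷ 0.05 = 19.
Need (29/971) × 11.625ⁿ ≥ 19, i.e. 11.625ⁿ ≥ 18449/29.
11.625² = 135.140625 falls short of 18449/29 but 11.625³ = 804357/512 reaches it, so n = 3.

3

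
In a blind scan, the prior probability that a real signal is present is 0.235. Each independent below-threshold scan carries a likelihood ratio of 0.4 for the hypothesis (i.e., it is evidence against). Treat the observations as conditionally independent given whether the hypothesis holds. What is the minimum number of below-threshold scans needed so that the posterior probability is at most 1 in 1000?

7

Prior odds: 0.235 ÷ 0.765 = 47/153.
Likelihood ratio per below-threshold scan = 0.4.
Target posterior odds = 0.001/0.999 = 1/999.
Need (47/153) × 0.4ⁿ ≤ 1/999, i.e. 0.4ⁿ ≤ 17/5217.
0.4⁶ = 64/15625 is still above 17/5217 but 0.4⁷ = 128/78125 is at or below it, so n = 7.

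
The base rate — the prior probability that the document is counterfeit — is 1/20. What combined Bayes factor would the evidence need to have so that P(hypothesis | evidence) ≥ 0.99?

1881

Prior odds = 0.05/0.95 = 1/19.
Target odds = 0.99/0.01 = 99.
Required Bayes factor = 99 ÷ (1/19) = 1881.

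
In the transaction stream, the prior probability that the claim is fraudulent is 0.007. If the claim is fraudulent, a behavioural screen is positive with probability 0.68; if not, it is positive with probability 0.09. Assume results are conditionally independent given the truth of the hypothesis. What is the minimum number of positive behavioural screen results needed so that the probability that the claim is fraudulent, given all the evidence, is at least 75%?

3

Prior odds = 0.007/0.993 = 7/993.
Likelihood ratio of a positive = 0.68/0.09 = 68/9.
Target posterior odds = 0.75/0.25 = 3.
Need (7/993) × (68/9)ⁿ ≥ 3, i.e. (68/9)ⁿ ≥ 2979/7.
(68/9)² = 4624/81 falls short of 2979/7 but (68/9)³ = 314432/729 reaches it, so n = 3.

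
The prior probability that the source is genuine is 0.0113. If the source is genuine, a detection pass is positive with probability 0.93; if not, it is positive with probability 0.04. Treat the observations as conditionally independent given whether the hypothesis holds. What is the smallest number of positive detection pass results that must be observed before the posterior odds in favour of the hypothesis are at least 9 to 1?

3

Prior odds = 0.0113/0.9887 = 113/9887.
Likelihood ratio of a positive = 0.93/0.04 = 23.25.
Target odds = 9.
Require 23.25ⁿ ≥ 9 ÷ (113/9887) = 88983/113.
23.25² = 540.5625 falls short of 88983/113 but 23.25³ = 804357/64 reaches it, so n = 3.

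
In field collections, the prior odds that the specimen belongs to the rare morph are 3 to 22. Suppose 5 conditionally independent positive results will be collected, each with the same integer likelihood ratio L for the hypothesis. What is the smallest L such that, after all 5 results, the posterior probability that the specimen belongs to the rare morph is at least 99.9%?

6

Prior odds = 3/22.
Target odds = 0.999/0.001 = 999.
Need L⁵ ≥ 999 ÷ (3/22) = 7326.
5⁵ = 3125 < 7326 ≤ 7776 = 6⁵, so L = 6.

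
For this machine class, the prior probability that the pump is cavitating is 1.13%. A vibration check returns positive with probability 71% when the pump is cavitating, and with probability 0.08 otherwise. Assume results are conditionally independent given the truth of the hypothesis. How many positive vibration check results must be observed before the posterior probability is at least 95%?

4

Prior odds = 0.0113/0.9887 = 113/9887.
Likelihood ratio of a positive result = 0.71/0.08 = 8.875.
Target posterior odds = 0.95/0.05 = 19.
Need (113/9887) × 8.875ⁿ ≥ 19, i.e. 8.875ⁿ ≥ 187853/113.
8.875³ = 357911/512 falls short of 187853/113 but 8.875⁴ = 25411681/4096 reaches it, so n = 4.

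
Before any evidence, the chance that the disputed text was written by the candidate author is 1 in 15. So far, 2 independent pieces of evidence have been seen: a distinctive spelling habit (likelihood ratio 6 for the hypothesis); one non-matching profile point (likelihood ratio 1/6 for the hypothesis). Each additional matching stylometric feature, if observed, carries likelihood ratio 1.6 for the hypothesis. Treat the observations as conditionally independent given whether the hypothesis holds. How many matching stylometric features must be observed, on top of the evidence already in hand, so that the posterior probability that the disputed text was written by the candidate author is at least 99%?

Prior odds = (1/15)/(14/15) = 1/14.
Combined Bayes factor of the evidence already in hand = 6 × (1/6) = 1.
Odds after that evidence = (1/14) × 1 = 1/14.
Target odds = 0.99/0.01 = 99.
Need 1.6ⁿ ≥ 99 ÷ (1/14) = 1386.
1.6¹⁵ ≈1152.92 falls short of 1386 but 1.6¹⁶ ≈1844.67 reaches it, so n = 16.

16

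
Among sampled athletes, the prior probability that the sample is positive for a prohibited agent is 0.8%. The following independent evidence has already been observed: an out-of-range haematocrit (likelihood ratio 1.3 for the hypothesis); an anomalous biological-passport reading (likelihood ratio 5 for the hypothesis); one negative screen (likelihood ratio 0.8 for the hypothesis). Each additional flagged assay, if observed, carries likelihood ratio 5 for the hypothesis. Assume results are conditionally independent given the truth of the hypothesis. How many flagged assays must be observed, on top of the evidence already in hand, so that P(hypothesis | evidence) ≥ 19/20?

Prior odds = 0.008/0.992 = 1/124.
Combined Bayes factor of the evidence already in hand = 1.3 × 5 × 0.8 = 5.2.
Odds after that evidence = (1/124) × 5.2 = 13/310.
Target odds = 0.95/0.05 = 19.
Need 5ⁿ ≥ 19 ÷ (13/310) = 5890/13.
5³ = 125 falls short of 5890/13 but 5⁴ = 625 reaches it, so n = 4.

4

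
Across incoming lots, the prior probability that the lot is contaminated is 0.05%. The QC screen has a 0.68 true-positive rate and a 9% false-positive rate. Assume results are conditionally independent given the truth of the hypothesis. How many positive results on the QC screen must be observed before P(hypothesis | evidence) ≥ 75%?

Prior odds = 0.0005/0.9995 = 1/1999.
Likelihood ratio of a positive result = 0.68/0.09 = 68/9.
Target odds: 0.75 ÷ 0.25 = 3.
Require (68/9)ⁿ ≥ 3 ÷ (1/1999) = 5997.
(68/9)⁴ = 21381376/6561 falls short of 5997 but (68/9)⁵ ≈24622.5 reaches it, so n = 5.

5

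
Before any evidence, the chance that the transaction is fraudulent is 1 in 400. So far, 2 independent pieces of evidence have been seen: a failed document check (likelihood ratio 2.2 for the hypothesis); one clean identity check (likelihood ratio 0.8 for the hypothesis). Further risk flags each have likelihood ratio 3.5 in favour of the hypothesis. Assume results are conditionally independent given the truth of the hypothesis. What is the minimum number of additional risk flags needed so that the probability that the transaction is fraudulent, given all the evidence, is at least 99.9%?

Prior odds = 0.0025/0.9975 = 1/399.
Combined Bayes factor of the evidence already in hand = 2.2 × 0.8 = 1.76.
Odds after that evidence = (1/399) × 1.76 = 44/9975.
Target odds = 0.999/0.001 = 999.
Need 3.5ⁿ ≥ 999 ÷ (44/9975) = 9965025/44.
3.5⁹ = 40353607/512 falls short of 9965025/44 but 3.5¹⁰ = 282475249/1024 reaches it, so n = 10.

10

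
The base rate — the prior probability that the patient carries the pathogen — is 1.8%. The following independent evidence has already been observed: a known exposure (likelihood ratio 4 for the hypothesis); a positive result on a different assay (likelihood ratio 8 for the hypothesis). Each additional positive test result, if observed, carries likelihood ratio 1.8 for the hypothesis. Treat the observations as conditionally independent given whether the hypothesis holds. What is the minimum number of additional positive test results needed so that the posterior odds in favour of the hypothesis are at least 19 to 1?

6

Prior odds = 0.018/0.982 = 9/491.
Combined Bayes factor of the evidence already in hand = 4 × 8 = 32.
Odds after that evidence = (9/491) × 32 = 288/491.
Target odds = 19.
Need 1.8ⁿ ≥ 19 ÷ (288/491) = 9329/288.
1.8⁵ = 18.89568 falls short of 9329/288 but 1.8⁶ = 531441/15625 reaches it, so n = 6.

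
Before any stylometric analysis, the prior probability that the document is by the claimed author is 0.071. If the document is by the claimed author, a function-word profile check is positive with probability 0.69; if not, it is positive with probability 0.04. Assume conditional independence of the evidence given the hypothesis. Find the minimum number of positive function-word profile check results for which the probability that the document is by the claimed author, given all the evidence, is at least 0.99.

Prior odds: 0.071 ÷ 0.929 = 71/929.
Likelihood ratio of a positive = 0.69/0.04 = 17.25.
Target posterior odds = 0.99/0.01 = 99.
Require 17.25ⁿ ≥ 99 ÷ (71/929) = 91971/71.
17.25² = 297.5625 falls short of 91971/71 but 17.25³ = 5132.953125 reaches it, so n = 3.

3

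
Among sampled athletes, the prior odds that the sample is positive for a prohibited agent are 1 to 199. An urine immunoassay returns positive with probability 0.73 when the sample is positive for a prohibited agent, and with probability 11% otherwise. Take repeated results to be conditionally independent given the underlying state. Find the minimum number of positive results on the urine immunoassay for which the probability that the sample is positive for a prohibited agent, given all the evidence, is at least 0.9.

4

Prior odds = 1/199.
Likelihood ratio of a positive result = 0.73/0.11 = 73/11.
Target posterior odds = 0.9/0.1 = 9.
Require (73/11)ⁿ ≥ 9 ÷ (1/199) = 1791.
(73/11)³ = 389017/1331 falls short of 1791 but (73/11)⁴ = 28398241/14641 reaches it, so n = 4.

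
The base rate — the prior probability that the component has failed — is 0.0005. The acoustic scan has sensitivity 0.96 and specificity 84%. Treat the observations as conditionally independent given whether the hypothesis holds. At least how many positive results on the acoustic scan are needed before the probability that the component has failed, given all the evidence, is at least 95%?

Prior odds = 0.0005/0.9995 = 1/1999.
False-positive rate = 1 − 0.84 = 0.16; likelihood ratio of a positive = 0.96/0.16 = 6.
Target odds: 0.95 ÷ 0.05 = 19.
Need (1/1999) × 6ⁿ ≥ 19, i.e. 6ⁿ ≥ 37981.
6⁵ = 7776 falls short of 37981 but 6⁶ = 46656 reaches it, so n = 6.

6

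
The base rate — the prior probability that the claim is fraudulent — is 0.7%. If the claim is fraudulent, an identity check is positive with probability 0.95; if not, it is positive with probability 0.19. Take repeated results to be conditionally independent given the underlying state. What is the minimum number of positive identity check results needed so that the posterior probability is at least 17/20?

Prior odds = 0.007/0.993 = 7/993.
Likelihood ratio of a positive = 0.95/0.19 = 5.
Target odds: 0.85 ÷ 0.15 = 17/3.
Require 5ⁿ ≥ 17/3 ÷ (7/993) = 5627/7.
5⁴ = 625 falls short of 5627/7 but 5⁵ = 3125 reaches it, so n = 5.

5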